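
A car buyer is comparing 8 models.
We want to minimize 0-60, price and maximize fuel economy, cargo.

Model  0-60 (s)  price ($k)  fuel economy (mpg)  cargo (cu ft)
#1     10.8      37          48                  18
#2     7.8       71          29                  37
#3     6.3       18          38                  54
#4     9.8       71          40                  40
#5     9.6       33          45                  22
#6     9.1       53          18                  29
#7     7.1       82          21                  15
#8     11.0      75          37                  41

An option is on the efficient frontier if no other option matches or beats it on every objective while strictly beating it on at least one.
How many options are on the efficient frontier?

4

#1: not dominated (best fuel economy).
#2: dominated by #3 (0-60 6.3≤7.8, price 18≤71, fuel economy 38≥29, cargo 54≥37).
#3: not dominated (best 0-60).
#4: not dominated.
#5: not dominated.
#6: dominated by #3 (0-60 6.3≤9.1, price 18≤53, fuel economy 38≥18, cargo 54≥29).
#7: dominated by #3 (0-60 6.3≤7.1, price 18≤82, fuel economy 38≥21, cargo 54≥15).
#8: dominated by #3 (0-60 6.3≤11.0, price 18≤75, fuel economy 38≥37, cargo 54≥41).
Pareto-optimal: #1, #3, #4, #5 → 4.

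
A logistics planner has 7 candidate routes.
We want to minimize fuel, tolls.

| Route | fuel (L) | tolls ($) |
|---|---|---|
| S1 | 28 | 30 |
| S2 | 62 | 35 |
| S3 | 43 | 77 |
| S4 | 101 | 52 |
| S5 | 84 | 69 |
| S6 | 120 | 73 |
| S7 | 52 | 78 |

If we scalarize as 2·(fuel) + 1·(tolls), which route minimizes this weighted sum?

S1: 2·28 + 1·30 = 86
S2: 2·62 + 1·35 = 159
S3: 2·43 + 1·77 = 163
S4: 2·101 + 1·52 = 254
S5: 2·84 + 1·69 = 237
S6: 2·120 + 1·73 = 313
S7: 2·52 + 1·78 = 182
Lowest: S1 at 86.

S1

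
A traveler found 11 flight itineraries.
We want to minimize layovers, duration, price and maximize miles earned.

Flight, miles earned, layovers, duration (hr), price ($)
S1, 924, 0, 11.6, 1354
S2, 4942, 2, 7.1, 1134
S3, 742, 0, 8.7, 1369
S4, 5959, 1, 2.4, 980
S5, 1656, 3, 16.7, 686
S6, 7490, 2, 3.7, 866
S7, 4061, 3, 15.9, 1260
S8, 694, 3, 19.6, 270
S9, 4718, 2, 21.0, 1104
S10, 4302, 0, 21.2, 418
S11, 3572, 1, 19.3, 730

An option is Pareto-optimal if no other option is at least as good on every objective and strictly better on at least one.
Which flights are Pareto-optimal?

S1: not dominated.
S2: dominated by S4 (miles earned 5959≥4942, layovers 1≤2, duration 2.4≤7.1, price 980≤1134).
S3: not dominated.
S4: not dominated (best duration).
S5: not dominated.
S6: not dominated (best miles earned).
S7: dominated by S2 (miles earned 4942≥4061, layovers 2≤3, duration 7.1≤15.9, price 1134≤1260).
S8: not dominated (best price).
S9: dominated by S4 (miles earned 5959≥4718, layovers 1≤2, duration 2.4≤21.0, price 980≤1104).
S10: not dominated.
S11: not dominated.

S1, S3, S4, S5, S6, S8, S10, S11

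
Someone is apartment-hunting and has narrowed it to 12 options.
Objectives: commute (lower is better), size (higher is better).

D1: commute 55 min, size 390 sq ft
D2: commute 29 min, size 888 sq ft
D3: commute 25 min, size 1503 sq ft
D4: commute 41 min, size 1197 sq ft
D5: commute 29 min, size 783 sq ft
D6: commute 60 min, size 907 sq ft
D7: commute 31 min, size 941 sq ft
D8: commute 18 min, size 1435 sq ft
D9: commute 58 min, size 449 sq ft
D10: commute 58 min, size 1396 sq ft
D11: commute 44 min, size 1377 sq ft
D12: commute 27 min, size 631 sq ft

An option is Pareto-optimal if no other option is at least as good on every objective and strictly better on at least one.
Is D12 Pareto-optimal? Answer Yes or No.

D3 vs D12: commute 25≤27, size 1503≥631 — D3 is at least as good on every objective and strictly better on at least one, so D3 dominates D12.

No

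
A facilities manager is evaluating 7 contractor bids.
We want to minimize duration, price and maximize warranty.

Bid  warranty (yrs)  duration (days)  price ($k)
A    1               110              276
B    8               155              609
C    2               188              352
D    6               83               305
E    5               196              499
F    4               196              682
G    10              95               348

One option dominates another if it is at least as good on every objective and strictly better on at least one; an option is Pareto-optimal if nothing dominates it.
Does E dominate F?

E vs F: warranty 5≥4, duration 196≤196, price 499≤682 — E is at least as good on every objective with at least one strict improvement.

Yes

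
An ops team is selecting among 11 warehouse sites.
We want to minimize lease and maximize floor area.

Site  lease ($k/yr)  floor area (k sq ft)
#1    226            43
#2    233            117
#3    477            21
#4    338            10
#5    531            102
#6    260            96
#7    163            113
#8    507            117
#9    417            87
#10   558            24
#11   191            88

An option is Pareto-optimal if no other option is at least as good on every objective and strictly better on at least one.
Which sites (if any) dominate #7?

#1: worse on lease (226 vs 163).
#2: worse on lease (233 vs 163).
#3: worse on lease (477 vs 163).
#4: worse on lease (338 vs 163).
#5: worse on lease (531 vs 163).
#6: worse on lease (260 vs 163).
#8: worse on lease (507 vs 163).
#9: worse on lease (417 vs 163).
#10: worse on lease (558 vs 163).
#11: worse on lease (191 vs 163).
No option dominates #7.

none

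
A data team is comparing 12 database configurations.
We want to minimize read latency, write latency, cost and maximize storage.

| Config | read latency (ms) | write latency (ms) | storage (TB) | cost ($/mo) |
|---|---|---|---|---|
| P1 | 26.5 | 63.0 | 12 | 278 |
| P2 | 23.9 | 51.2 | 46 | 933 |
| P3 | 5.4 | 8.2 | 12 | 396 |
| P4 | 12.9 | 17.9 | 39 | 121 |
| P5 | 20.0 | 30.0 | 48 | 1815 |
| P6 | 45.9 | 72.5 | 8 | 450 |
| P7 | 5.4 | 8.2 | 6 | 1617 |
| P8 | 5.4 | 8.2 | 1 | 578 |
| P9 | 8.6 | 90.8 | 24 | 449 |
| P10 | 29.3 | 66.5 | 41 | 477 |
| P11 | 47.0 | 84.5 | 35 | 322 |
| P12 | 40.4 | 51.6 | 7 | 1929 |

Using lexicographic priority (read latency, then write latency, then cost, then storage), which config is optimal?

P3

First minimize read latency: best is 5.4, kept {P3, P7, P8}.
Then minimize write latency: best is 8.2, kept {P3, P7, P8}.
Then minimize cost: best is 396, kept {P3}.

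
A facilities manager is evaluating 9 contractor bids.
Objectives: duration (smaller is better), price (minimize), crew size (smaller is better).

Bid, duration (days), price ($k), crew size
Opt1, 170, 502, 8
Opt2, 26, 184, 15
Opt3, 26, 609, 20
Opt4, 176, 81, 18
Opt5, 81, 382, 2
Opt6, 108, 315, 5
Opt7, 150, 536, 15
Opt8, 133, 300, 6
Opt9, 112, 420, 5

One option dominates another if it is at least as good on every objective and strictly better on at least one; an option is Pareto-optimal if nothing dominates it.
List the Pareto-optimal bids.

Opt1: dominated by Opt5 (duration 81≤170, price 382≤502, crew size 2≤8).
Opt2: not dominated.
Opt3: dominated by Opt2 (duration 26≤26, price 184≤609, crew size 15≤20).
Opt4: not dominated (best price).
Opt5: not dominated (best crew size).
Opt6: not dominated.
Opt7: dominated by Opt2 (duration 26≤150, price 184≤536, crew size 15≤15).
Opt8: not dominated.
Opt9: dominated by Opt5 (duration 81≤112, price 382≤420, crew size 2≤5).

Opt2, Opt4, Opt5, Opt6, Opt8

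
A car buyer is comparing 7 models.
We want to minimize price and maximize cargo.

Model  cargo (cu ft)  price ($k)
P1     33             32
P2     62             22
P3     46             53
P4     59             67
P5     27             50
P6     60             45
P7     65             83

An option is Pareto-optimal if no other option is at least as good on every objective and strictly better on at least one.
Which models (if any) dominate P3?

P2, P6

P2: cargo 62≥46, price 22≤53 — dominates P3.
P6: cargo 60≥46, price 45≤53 — dominates P3.
Others (P1, P4, P5, P7) are each worse than P3 on at least one objective.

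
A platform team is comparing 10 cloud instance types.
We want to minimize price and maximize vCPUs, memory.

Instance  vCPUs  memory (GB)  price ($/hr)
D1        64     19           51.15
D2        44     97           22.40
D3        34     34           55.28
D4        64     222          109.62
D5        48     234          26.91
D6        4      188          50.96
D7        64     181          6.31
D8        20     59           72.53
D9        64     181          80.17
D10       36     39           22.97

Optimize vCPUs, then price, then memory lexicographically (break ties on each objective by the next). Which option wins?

D7

First maximize vCPUs: best is 64, kept {D1, D4, D7, D9}.
Then minimize price: best is 6.31, kept {D7}.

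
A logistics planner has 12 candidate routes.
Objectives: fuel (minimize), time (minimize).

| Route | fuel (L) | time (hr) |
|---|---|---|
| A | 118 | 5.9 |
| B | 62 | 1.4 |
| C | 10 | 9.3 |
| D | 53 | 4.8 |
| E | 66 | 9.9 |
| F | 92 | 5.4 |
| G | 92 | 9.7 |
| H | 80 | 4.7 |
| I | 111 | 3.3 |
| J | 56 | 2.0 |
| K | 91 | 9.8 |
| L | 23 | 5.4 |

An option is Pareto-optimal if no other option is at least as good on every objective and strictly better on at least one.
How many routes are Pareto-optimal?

A: dominated by B (fuel 62≤118, time 1.4≤5.9).
B: not dominated (best time).
C: not dominated (best fuel).
D: not dominated.
E: dominated by B (fuel 62≤66, time 1.4≤9.9).
F: dominated by B (fuel 62≤92, time 1.4≤5.4).
G: dominated by B (fuel 62≤92, time 1.4≤9.7).
H: dominated by B (fuel 62≤80, time 1.4≤4.7).
I: dominated by B (fuel 62≤111, time 1.4≤3.3).
J: not dominated.
K: dominated by B (fuel 62≤91, time 1.4≤9.8).
L: not dominated.
Pareto-optimal: B, C, D, J, L → 5.

5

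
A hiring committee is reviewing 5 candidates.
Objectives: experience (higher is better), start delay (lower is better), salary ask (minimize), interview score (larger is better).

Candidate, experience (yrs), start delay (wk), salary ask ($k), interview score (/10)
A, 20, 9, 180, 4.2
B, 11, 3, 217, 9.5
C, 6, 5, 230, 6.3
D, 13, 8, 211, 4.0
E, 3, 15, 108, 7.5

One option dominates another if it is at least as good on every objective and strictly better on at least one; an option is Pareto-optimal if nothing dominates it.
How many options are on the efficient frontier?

4

A: not dominated (best experience).
B: not dominated (best start delay).
C: dominated by B (experience 11≥6, start delay 3≤5, salary ask 217≤230, interview score 9.5≥6.3).
D: not dominated.
E: not dominated (best salary ask).
Pareto-optimal: A, B, D, E → 4.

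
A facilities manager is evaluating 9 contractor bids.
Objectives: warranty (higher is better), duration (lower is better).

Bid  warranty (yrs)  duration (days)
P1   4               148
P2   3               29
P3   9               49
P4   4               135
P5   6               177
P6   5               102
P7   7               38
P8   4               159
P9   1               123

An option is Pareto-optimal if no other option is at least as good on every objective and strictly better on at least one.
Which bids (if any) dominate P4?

P3, P6, P7

P3: warranty 9≥4, duration 49≤135 — dominates P4.
P6: warranty 5≥4, duration 102≤135 — dominates P4.
P7: warranty 7≥4, duration 38≤135 — dominates P4.
Others (P1, P2, P5, P8, P9) are each worse than P4 on at least one objective.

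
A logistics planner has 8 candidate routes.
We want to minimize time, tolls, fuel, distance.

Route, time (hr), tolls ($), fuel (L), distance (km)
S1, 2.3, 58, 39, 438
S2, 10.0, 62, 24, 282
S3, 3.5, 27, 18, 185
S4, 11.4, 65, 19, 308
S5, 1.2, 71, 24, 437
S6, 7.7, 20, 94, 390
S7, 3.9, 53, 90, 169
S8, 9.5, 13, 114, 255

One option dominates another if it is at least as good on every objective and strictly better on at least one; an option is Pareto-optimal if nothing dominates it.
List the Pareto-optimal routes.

S1: not dominated.
S2: dominated by S3 (time 3.5≤10.0, tolls 27≤62, fuel 18≤24, distance 185≤282).
S3: not dominated (best fuel).
S4: dominated by S3 (time 3.5≤11.4, tolls 27≤65, fuel 18≤19, distance 185≤308).
S5: not dominated (best time).
S6: not dominated.
S7: not dominated (best distance).
S8: not dominated (best tolls).

S1, S3, S5, S6, S7, S8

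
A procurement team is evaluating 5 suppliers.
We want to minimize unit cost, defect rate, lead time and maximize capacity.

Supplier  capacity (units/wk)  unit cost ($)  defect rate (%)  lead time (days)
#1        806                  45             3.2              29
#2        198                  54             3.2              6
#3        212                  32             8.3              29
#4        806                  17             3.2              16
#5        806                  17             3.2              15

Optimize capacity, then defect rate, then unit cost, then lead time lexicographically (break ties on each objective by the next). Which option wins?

First maximize capacity: best is 806, kept {#1, #4, #5}.
Then minimize defect rate: best is 3.2, kept {#1, #4, #5}.
Then minimize unit cost: best is 17, kept {#4, #5}.
Then minimize lead time: best is 15, kept {#5}.

#5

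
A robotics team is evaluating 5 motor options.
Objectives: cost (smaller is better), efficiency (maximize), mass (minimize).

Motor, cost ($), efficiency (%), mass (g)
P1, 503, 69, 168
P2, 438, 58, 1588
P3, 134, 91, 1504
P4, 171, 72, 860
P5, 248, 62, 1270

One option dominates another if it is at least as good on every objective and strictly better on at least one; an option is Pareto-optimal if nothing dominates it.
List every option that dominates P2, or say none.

P3, P4, P5

P3: cost 134≤438, efficiency 91≥58, mass 1504≤1588 — dominates P2.
P4: cost 171≤438, efficiency 72≥58, mass 860≤1588 — dominates P2.
P5: cost 248≤438, efficiency 62≥58, mass 1270≤1588 — dominates P2.
Others (P1) are each worse than P2 on at least one objective.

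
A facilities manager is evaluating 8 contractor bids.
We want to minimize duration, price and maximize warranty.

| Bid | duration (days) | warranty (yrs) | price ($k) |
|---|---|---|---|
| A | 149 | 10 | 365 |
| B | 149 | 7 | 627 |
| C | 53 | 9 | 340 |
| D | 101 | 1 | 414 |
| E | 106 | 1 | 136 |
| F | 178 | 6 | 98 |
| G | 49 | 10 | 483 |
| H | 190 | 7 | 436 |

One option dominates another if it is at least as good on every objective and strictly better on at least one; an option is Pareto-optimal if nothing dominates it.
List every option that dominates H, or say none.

A: duration 149≤190, warranty 10≥7, price 365≤436 — dominates H.
C: duration 53≤190, warranty 9≥7, price 340≤436 — dominates H.
Others (B, D, E, F, G) are each worse than H on at least one objective.

A, C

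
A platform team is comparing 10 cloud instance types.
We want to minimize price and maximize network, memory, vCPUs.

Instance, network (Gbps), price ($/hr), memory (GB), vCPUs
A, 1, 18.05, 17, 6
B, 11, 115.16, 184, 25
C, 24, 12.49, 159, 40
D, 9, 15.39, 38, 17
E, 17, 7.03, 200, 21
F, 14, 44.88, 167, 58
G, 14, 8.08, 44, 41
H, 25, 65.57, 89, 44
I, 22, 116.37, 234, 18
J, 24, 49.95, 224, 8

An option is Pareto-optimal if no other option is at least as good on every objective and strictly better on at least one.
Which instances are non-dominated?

B, C, E, F, G, H, I, J

A: dominated by C (network 24≥1, price 12.49≤18.05, memory 159≥17, vCPUs 40≥6).
B: not dominated.
C: not dominated.
D: dominated by C (network 24≥9, price 12.49≤15.39, memory 159≥38, vCPUs 40≥17).
E: not dominated (best price).
F: not dominated (best vCPUs).
G: not dominated.
H: not dominated (best network).
I: not dominated (best memory).
J: not dominated.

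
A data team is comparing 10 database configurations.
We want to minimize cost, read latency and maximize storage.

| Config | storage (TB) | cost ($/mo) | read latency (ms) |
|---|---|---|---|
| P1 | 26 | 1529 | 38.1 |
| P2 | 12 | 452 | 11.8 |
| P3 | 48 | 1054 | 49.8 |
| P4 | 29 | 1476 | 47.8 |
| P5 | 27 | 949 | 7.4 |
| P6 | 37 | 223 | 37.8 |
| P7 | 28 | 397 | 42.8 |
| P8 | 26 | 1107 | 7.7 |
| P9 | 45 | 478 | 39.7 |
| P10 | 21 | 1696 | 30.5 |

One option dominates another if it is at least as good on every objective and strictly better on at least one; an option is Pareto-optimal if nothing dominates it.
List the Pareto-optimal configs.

P2, P3, P5, P6, P9

P1: dominated by P5 (storage 27≥26, cost 949≤1529, read latency 7.4≤38.1).
P2: not dominated.
P3: not dominated (best storage).
P4: dominated by P6 (storage 37≥29, cost 223≤1476, read latency 37.8≤47.8).
P5: not dominated (best read latency).
P6: not dominated (best cost).
P7: dominated by P6 (storage 37≥28, cost 223≤397, read latency 37.8≤42.8).
P8: dominated by P5 (storage 27≥26, cost 949≤1107, read latency 7.4≤7.7).
P9: not dominated.
P10: dominated by P5 (storage 27≥21, cost 949≤1696, read latency 7.4≤30.5).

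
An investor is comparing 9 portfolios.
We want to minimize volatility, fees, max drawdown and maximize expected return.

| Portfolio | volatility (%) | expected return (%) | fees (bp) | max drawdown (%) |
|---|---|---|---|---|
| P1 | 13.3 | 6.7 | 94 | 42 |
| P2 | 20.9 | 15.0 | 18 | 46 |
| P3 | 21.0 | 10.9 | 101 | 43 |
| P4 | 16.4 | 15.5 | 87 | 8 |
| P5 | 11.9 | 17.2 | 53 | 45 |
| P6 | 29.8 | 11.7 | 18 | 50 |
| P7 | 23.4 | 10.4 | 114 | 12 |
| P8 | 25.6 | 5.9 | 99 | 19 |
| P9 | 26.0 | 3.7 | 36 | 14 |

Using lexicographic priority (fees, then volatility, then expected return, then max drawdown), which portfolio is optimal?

First minimize fees: best is 18, kept {P2, P6}.
Then minimize volatility: best is 20.9, kept {P2}.

P2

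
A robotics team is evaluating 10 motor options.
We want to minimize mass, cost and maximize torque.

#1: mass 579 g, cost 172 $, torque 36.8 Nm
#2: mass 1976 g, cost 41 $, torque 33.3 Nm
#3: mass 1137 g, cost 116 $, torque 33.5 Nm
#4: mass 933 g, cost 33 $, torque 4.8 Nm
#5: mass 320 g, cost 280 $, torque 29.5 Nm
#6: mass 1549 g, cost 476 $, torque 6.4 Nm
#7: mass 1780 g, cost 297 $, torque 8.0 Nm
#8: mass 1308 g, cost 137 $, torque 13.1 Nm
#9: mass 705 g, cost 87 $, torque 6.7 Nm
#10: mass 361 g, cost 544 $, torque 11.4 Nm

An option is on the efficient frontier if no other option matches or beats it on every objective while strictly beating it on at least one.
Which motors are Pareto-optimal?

#1, #2, #3, #4, #5, #9

#1: not dominated (best torque).
#2: not dominated.
#3: not dominated.
#4: not dominated (best cost).
#5: not dominated (best mass).
#6: dominated by #1 (mass 579≤1549, cost 172≤476, torque 36.8≥6.4).
#7: dominated by #1 (mass 579≤1780, cost 172≤297, torque 36.8≥8.0).
#8: dominated by #3 (mass 1137≤1308, cost 116≤137, torque 33.5≥13.1).
#9: not dominated.
#10: dominated by #5 (mass 320≤361, cost 280≤544, torque 29.5≥11.4).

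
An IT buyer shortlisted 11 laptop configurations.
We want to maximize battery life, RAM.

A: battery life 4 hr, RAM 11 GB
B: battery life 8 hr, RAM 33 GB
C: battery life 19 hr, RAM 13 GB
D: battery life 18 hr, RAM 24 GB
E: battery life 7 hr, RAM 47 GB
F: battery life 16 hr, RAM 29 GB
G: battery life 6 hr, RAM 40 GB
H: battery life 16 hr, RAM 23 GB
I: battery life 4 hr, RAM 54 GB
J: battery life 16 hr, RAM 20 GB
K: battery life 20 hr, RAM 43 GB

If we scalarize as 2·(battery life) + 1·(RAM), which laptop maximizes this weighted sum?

K

A: 2·4 + 1·11 = 19
B: 2·8 + 1·33 = 49
C: 2·19 + 1·13 = 51
D: 2·18 + 1·24 = 60
E: 2·7 + 1·47 = 61
F: 2·16 + 1·29 = 61
G: 2·6 + 1·40 = 52
H: 2·16 + 1·23 = 55
I: 2·4 + 1·54 = 62
J: 2·16 + 1·20 = 52
K: 2·20 + 1·43 = 83
Highest: K at 83.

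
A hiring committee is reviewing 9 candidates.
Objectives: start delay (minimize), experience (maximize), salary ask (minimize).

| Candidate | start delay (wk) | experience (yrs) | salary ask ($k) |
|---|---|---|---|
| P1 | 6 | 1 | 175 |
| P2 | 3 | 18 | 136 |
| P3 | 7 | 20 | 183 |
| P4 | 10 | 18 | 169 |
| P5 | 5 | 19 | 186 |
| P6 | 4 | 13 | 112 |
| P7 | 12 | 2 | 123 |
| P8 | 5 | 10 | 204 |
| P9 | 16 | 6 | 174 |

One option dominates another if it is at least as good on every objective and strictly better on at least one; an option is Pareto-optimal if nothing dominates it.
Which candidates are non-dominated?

P1: dominated by P2 (start delay 3≤6, experience 18≥1, salary ask 136≤175).
P2: not dominated (best start delay).
P3: not dominated (best experience).
P4: dominated by P2 (start delay 3≤10, experience 18≥18, salary ask 136≤169).
P5: not dominated.
P6: not dominated (best salary ask).
P7: dominated by P6 (start delay 4≤12, experience 13≥2, salary ask 112≤123).
P8: dominated by P2 (start delay 3≤5, experience 18≥10, salary ask 136≤204).
P9: dominated by P2 (start delay 3≤16, experience 18≥6, salary ask 136≤174).

P2, P3, P5, P6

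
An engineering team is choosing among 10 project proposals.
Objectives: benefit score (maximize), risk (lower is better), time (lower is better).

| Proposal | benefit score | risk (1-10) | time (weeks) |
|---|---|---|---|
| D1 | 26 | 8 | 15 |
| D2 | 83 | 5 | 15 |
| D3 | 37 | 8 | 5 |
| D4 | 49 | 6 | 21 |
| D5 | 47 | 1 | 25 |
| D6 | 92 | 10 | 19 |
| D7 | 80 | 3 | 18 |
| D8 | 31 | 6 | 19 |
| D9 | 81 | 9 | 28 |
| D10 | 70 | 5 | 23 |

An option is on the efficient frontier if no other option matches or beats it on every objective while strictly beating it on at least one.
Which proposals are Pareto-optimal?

D1: dominated by D2 (benefit score 83≥26, risk 5≤8, time 15≤15).
D2: not dominated.
D3: not dominated (best time).
D4: dominated by D2 (benefit score 83≥49, risk 5≤6, time 15≤21).
D5: not dominated (best risk).
D6: not dominated (best benefit score).
D7: not dominated.
D8: dominated by D2 (benefit score 83≥31, risk 5≤6, time 15≤19).
D9: dominated by D2 (benefit score 83≥81, risk 5≤9, time 15≤28).
D10: dominated by D2 (benefit score 83≥70, risk 5≤5, time 15≤23).

D2, D3, D5, D6, D7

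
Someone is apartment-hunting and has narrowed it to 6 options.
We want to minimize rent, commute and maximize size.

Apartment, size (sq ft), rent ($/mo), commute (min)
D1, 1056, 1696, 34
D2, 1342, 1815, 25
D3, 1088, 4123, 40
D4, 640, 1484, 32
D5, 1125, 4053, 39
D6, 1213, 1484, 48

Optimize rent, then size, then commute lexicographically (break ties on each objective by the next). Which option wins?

First minimize rent: best is 1484, kept {D4, D6}.
Then maximize size: best is 1213, kept {D6}.

D6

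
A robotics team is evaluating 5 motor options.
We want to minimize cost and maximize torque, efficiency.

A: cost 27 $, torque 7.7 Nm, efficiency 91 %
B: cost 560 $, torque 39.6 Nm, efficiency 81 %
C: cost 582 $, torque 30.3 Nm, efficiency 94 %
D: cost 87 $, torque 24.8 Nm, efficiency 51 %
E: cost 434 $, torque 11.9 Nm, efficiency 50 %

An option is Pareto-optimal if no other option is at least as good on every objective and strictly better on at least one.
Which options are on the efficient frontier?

A: not dominated (best cost).
B: not dominated (best torque).
C: not dominated (best efficiency).
D: not dominated.
E: dominated by D (cost 87≤434, torque 24.8≥11.9, efficiency 51≥50).

A, B, C, D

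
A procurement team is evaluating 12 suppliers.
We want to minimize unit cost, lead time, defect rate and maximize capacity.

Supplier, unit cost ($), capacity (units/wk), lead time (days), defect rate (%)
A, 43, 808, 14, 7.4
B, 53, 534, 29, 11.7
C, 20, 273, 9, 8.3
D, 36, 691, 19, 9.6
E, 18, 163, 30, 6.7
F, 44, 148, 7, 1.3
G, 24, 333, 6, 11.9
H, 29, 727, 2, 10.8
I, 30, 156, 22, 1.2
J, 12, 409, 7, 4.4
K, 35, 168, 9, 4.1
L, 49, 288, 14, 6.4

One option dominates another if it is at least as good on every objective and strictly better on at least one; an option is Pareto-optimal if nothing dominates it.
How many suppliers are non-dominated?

A: not dominated (best capacity).
B: dominated by A (unit cost 43≤53, capacity 808≥534, lead time 14≤29, defect rate 7.4≤11.7).
C: dominated by J (unit cost 12≤20, capacity 409≥273, lead time 7≤9, defect rate 4.4≤8.3).
D: not dominated.
E: dominated by J (unit cost 12≤18, capacity 409≥163, lead time 7≤30, defect rate 4.4≤6.7).
F: not dominated.
G: not dominated.
H: not dominated (best lead time).
I: not dominated (best defect rate).
J: not dominated (best unit cost).
K: not dominated.
L: dominated by J (unit cost 12≤49, capacity 409≥288, lead time 7≤14, defect rate 4.4≤6.4).
Pareto-optimal: A, D, F, G, H, I, J, K → 8.

8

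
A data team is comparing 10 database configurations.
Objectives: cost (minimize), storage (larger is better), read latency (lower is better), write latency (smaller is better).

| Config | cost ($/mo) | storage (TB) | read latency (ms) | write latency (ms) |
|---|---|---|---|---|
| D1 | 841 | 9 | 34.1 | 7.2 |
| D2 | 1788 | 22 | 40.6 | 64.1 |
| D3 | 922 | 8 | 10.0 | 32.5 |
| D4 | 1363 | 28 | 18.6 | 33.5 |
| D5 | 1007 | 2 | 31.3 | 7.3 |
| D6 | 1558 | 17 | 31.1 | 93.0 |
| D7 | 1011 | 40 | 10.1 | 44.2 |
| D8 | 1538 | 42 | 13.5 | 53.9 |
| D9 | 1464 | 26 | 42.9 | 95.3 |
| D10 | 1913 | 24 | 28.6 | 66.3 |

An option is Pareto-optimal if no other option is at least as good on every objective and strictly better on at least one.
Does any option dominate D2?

D4 vs D2: cost 1363≤1788, storage 28≥22, read latency 18.6≤40.6, write latency 33.5≤64.1 — D4 is at least as good on every objective and strictly better on at least one, so D4 dominates D2.

Yes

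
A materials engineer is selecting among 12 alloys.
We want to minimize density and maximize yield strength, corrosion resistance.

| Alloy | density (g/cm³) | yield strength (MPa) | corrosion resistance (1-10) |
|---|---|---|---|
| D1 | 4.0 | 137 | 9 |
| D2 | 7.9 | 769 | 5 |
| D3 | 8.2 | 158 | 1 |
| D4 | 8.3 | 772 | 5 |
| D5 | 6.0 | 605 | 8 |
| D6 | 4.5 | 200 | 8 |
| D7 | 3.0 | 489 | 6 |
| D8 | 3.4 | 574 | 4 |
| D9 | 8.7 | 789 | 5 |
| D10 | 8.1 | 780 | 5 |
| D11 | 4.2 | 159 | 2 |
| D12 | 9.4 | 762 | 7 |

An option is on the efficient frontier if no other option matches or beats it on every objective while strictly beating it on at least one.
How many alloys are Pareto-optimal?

D1: not dominated (best corrosion resistance).
D2: not dominated.
D3: dominated by D2 (density 7.9≤8.2, yield strength 769≥158, corrosion resistance 5≥1).
D4: dominated by D10 (density 8.1≤8.3, yield strength 780≥772, corrosion resistance 5≥5).
D5: not dominated.
D6: not dominated.
D7: not dominated (best density).
D8: not dominated.
D9: not dominated (best yield strength).
D10: not dominated.
D11: dominated by D7 (density 3.0≤4.2, yield strength 489≥159, corrosion resistance 6≥2).
D12: not dominated.
Pareto-optimal: D1, D2, D5, D6, D7, D8, D9, D10, D12 → 9.

9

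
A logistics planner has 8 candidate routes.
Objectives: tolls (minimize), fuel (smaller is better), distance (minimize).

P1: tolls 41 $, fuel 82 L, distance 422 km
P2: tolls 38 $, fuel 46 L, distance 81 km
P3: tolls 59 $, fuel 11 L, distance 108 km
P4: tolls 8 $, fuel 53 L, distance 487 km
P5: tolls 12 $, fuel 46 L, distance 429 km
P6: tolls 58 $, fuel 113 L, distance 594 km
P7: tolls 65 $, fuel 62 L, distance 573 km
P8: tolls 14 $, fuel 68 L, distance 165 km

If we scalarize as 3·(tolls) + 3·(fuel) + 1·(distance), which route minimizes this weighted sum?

P1: 3·41 + 3·82 + 1·422 = 791
P2: 3·38 + 3·46 + 1·81 = 333
P3: 3·59 + 3·11 + 1·108 = 318
P4: 3·8 + 3·53 + 1·487 = 670
P5: 3·12 + 3·46 + 1·429 = 603
P6: 3·58 + 3·113 + 1·594 = 1107
P7: 3·65 + 3·62 + 1·573 = 954
P8: 3·14 + 3·68 + 1·165 = 411
Lowest: P3 at 318.

P3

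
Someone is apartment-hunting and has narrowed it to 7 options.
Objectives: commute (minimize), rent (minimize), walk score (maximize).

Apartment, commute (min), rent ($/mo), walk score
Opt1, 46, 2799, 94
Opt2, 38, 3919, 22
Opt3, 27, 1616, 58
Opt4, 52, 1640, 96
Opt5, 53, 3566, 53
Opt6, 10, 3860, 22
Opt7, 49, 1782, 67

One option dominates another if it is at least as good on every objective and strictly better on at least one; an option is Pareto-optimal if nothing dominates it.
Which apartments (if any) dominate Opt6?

none

Opt1: worse on commute (46 vs 10).
Opt2: worse on commute (38 vs 10).
Opt3: worse on commute (27 vs 10).
Opt4: worse on commute (52 vs 10).
Opt5: worse on commute (53 vs 10).
Opt7: worse on commute (49 vs 10).
No option dominates Opt6.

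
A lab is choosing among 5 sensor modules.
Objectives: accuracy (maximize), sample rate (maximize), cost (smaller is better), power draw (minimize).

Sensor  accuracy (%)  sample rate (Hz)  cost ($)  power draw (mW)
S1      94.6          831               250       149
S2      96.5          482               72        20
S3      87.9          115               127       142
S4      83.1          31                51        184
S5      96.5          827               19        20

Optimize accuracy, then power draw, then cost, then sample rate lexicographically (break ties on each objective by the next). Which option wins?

S5

First maximize accuracy: best is 96.5, kept {S2, S5}.
Then minimize power draw: best is 20, kept {S2, S5}.
Then minimize cost: best is 19, kept {S5}.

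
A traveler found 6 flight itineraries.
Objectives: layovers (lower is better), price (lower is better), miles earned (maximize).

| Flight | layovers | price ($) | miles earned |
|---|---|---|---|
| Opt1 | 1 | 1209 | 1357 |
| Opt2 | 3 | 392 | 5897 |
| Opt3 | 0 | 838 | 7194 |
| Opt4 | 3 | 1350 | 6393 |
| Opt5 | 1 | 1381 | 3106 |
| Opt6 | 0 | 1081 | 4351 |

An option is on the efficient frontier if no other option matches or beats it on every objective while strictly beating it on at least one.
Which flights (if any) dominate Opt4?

Opt3: layovers 0≤3, price 838≤1350, miles earned 7194≥6393 — dominates Opt4.
Others (Opt1, Opt2, Opt5, Opt6) are each worse than Opt4 on at least one objective.

Opt3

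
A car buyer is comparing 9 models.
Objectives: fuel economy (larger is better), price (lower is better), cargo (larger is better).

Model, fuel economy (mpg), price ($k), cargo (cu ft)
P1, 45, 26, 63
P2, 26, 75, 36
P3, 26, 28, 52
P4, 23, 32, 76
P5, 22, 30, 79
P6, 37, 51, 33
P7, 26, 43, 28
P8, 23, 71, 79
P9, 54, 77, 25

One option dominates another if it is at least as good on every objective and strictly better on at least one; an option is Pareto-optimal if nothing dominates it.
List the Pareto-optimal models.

P1, P4, P5, P8, P9

P1: not dominated (best price).
P2: dominated by P1 (fuel economy 45≥26, price 26≤75, cargo 63≥36).
P3: dominated by P1 (fuel economy 45≥26, price 26≤28, cargo 63≥52).
P4: not dominated.
P5: not dominated.
P6: dominated by P1 (fuel economy 45≥37, price 26≤51, cargo 63≥33).
P7: dominated by P1 (fuel economy 45≥26, price 26≤43, cargo 63≥28).
P8: not dominated.
P9: not dominated (best fuel economy).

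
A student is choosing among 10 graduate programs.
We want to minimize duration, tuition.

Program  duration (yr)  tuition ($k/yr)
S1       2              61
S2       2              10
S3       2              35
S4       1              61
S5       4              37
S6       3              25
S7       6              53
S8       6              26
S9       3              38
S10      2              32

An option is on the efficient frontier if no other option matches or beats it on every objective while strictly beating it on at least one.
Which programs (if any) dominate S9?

S2, S3, S6, S10

S2: duration 2≤3, tuition 10≤38 — dominates S9.
S3: duration 2≤3, tuition 35≤38 — dominates S9.
S6: duration 3≤3, tuition 25≤38 — dominates S9.
S10: duration 2≤3, tuition 32≤38 — dominates S9.
Others (S1, S4, S5, S7, S8) are each worse than S9 on at least one objective.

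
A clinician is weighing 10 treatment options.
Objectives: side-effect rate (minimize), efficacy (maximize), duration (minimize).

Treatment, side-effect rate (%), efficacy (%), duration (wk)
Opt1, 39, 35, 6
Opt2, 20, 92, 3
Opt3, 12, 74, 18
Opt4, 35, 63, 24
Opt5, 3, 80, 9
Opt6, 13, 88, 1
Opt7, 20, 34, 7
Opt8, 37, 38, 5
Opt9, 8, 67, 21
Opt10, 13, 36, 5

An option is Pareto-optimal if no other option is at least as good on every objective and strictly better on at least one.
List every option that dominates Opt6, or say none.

Opt1: worse on side-effect rate (39 vs 13).
Opt2: worse on side-effect rate (20 vs 13).
Opt3: worse on efficacy (74 vs 88).
Opt4: worse on side-effect rate (35 vs 13).
Opt5: worse on efficacy (80 vs 88).
Opt7: worse on side-effect rate (20 vs 13).
Opt8: worse on side-effect rate (37 vs 13).
Opt9: worse on efficacy (67 vs 88).
Opt10: worse on efficacy (36 vs 88).
No option dominates Opt6.

none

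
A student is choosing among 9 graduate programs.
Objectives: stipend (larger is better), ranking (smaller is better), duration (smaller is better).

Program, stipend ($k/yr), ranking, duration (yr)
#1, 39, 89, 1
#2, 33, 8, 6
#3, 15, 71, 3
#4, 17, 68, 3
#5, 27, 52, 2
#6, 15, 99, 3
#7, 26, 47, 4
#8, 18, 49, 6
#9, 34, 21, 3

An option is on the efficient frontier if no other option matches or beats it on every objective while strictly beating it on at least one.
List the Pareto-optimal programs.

#1, #2, #5, #9

#1: not dominated (best stipend).
#2: not dominated (best ranking).
#3: dominated by #4 (stipend 17≥15, ranking 68≤71, duration 3≤3).
#4: dominated by #5 (stipend 27≥17, ranking 52≤68, duration 2≤3).
#5: not dominated.
#6: dominated by #1 (stipend 39≥15, ranking 89≤99, duration 1≤3).
#7: dominated by #9 (stipend 34≥26, ranking 21≤47, duration 3≤4).
#8: dominated by #2 (stipend 33≥18, ranking 8≤49, duration 6≤6).
#9: not dominated.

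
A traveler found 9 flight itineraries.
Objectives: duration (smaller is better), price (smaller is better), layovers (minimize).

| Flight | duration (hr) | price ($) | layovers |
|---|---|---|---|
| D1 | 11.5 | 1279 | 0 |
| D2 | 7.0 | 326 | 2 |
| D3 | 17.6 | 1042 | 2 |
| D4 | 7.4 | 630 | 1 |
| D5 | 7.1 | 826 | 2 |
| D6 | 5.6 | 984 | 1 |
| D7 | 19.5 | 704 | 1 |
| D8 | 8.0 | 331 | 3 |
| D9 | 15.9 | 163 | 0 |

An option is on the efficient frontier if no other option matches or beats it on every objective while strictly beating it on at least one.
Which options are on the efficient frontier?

D1, D2, D4, D6, D9

D1: not dominated.
D2: not dominated.
D3: dominated by D2 (duration 7.0≤17.6, price 326≤1042, layovers 2≤2).
D4: not dominated.
D5: dominated by D2 (duration 7.0≤7.1, price 326≤826, layovers 2≤2).
D6: not dominated (best duration).
D7: dominated by D4 (duration 7.4≤19.5, price 630≤704, layovers 1≤1).
D8: dominated by D2 (duration 7.0≤8.0, price 326≤331, layovers 2≤3).
D9: not dominated (best price).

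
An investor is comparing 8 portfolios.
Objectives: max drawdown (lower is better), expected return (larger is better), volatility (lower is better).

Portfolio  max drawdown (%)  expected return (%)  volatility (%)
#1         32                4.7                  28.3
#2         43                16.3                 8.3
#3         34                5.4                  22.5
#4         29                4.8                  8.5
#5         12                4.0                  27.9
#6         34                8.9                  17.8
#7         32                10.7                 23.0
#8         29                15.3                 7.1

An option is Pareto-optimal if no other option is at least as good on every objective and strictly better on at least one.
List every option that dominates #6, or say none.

#8

#8: max drawdown 29≤34, expected return 15.3≥8.9, volatility 7.1≤17.8 — dominates #6.
Others (#1, #2, #3, #4, #5, #7) are each worse than #6 on at least one objective.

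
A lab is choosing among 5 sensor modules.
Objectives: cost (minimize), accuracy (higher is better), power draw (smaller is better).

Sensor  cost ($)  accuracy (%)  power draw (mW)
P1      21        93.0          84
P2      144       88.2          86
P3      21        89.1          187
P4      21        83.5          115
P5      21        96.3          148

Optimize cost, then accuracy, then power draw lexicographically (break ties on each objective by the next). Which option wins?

First minimize cost: best is 21, kept {P1, P3, P4, P5}.
Then maximize accuracy: best is 96.3, kept {P5}.

P5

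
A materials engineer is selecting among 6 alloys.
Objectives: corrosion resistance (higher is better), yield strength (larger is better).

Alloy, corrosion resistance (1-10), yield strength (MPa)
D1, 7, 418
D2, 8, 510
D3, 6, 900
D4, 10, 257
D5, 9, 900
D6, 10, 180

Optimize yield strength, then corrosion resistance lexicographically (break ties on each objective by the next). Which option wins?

First maximize yield strength: best is 900, kept {D3, D5}.
Then maximize corrosion resistance: best is 9, kept {D5}.

D5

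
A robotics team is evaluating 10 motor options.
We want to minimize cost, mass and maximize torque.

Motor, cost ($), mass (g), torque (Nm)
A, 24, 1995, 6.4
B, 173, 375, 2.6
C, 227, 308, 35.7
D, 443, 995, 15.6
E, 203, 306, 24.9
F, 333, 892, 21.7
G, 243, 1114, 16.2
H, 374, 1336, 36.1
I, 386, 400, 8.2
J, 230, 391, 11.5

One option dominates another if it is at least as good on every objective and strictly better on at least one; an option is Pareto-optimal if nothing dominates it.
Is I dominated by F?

F vs I: F is worse on mass (892 vs 400), so it does not dominate I.

No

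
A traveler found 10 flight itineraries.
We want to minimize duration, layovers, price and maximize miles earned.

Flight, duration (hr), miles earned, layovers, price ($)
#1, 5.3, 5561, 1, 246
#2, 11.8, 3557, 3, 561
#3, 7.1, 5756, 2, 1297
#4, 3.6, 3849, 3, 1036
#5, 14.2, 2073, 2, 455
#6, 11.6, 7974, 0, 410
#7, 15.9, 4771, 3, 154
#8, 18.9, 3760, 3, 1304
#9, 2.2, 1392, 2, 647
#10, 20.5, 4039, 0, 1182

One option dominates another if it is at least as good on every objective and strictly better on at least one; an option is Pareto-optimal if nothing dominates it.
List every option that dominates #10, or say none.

#6: duration 11.6≤20.5, miles earned 7974≥4039, layovers 0≤0, price 410≤1182 — dominates #10.
Others (#1, #2, #3, #4, #5, #7, #8, #9) are each worse than #10 on at least one objective.

#6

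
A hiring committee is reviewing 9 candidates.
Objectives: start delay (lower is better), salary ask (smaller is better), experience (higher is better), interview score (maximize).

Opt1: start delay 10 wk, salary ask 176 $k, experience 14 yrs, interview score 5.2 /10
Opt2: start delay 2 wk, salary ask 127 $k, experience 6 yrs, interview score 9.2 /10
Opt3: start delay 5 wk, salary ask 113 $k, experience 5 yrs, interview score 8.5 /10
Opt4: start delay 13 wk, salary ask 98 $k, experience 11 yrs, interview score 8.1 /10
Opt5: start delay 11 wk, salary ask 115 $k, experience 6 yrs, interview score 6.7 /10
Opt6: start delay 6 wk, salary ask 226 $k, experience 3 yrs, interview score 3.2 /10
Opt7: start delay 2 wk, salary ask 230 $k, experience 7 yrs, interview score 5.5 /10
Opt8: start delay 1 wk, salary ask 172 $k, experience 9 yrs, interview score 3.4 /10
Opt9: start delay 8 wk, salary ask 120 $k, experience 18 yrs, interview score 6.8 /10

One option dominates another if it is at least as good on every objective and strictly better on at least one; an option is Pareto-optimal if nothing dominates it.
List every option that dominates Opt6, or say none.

Opt2: start delay 2≤6, salary ask 127≤226, experience 6≥3, interview score 9.2≥3.2 — dominates Opt6.
Opt3: start delay 5≤6, salary ask 113≤226, experience 5≥3, interview score 8.5≥3.2 — dominates Opt6.
Opt8: start delay 1≤6, salary ask 172≤226, experience 9≥3, interview score 3.4≥3.2 — dominates Opt6.
Others (Opt1, Opt4, Opt5, Opt7, Opt9) are each worse than Opt6 on at least one objective.

Opt2, Opt3, Opt8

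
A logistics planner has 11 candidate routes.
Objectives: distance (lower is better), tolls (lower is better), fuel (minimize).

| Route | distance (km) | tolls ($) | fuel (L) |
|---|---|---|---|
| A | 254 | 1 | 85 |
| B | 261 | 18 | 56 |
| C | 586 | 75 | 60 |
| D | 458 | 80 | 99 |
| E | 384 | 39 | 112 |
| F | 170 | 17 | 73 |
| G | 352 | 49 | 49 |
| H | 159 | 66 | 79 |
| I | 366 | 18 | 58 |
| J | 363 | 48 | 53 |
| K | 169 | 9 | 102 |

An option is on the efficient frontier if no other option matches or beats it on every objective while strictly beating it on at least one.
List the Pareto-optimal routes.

A, B, F, G, H, J, K

A: not dominated (best tolls).
B: not dominated.
C: dominated by B (distance 261≤586, tolls 18≤75, fuel 56≤60).
D: dominated by A (distance 254≤458, tolls 1≤80, fuel 85≤99).
E: dominated by A (distance 254≤384, tolls 1≤39, fuel 85≤112).
F: not dominated.
G: not dominated (best fuel).
H: not dominated (best distance).
I: dominated by B (distance 261≤366, tolls 18≤18, fuel 56≤58).
J: not dominated.
K: not dominated.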